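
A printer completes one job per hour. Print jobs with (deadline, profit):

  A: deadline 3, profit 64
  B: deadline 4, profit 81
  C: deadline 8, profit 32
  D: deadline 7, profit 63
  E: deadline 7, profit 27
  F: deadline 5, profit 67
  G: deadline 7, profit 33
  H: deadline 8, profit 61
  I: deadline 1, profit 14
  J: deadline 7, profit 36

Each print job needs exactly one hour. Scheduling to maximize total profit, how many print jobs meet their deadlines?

8

Sort by profit descending; place each in the latest free slot ≤ its deadline.
Profit order: B=81 F=67 A=64 D=63 H=61 J=36 G=33 C=32 E=27 I=14
Assign: B→slot 4, F→slot 5, A→slot 3, D→slot 7, H→slot 8, J→slot 6, G→slot 2, C→slot 1, E skipped, I skipped.
Slots: [1:C] [2:G] [3:A] [4:B] [5:F] [6:J] [7:D] [8:H]
8 of 10 scheduled.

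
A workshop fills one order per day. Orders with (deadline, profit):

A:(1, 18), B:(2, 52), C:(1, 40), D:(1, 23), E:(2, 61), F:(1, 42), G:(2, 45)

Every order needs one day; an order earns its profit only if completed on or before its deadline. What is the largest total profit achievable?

Take jobs in profit order; each goes to the latest open slot no later than its deadline.
By profit: E(d2,61), B(d2,52), G(d2,45), F(d1,42), C(d1,40), D(d1,23), A(d1,18)
E→slot 2; B→slot 1; G skipped; F skipped; C skipped; D skipped; A skipped.
Profit = 52 + 61 = 113

113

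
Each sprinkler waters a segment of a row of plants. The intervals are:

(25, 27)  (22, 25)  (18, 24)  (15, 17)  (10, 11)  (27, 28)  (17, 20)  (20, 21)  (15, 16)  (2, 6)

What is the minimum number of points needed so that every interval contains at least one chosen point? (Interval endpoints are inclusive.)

6

Sort by right endpoint; whenever an interval is uncovered, place a point at its right end.
Sorted: [2,6] [10,11] [15,16] [15,17] [17,20] [20,21] [18,24] [22,25] [25,27] [27,28]
{[2,6]} hit by 6; {[10,11]} hit by 11; {[15,16],[15,17]} hit by 16; {[17,20],[20,21],[18,24]} hit by 20; {[22,25],[25,27]} hit by 25; {[27,28]} hit by 28.
Points: 6, 11, 16, 20, 25, 28 (6 total).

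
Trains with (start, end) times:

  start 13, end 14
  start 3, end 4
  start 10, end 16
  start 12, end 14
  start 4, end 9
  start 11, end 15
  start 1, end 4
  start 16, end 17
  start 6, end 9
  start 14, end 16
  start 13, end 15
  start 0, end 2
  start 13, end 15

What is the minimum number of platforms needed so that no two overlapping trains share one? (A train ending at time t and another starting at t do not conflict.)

6

Events (time:±→running): 0:+→1 1:+→2 2:-→1 3:+→2 4:-→1 4:-→0 4:+→1 6:+→2 9:-→1 9:-→0 10:+→1 11:+→2 12:+→3 13:+→4 13:+→5 13:+→6 … peak 6.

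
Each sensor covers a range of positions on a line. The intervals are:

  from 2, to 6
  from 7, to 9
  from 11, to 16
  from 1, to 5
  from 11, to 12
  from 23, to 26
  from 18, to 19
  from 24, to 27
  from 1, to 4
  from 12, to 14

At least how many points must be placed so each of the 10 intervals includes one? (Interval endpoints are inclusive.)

5

By right end: [1,4]  [1,5]  [2,6]  [7,9]  [11,12]  [12,14]  [11,16]  [18,19]  [23,26]  [24,27]
[1,4] uncovered → point at 4; [7,9] uncovered → point at 9; [11,12] uncovered → point at 12; [18,19] uncovered → point at 19; [23,26] uncovered → point at 26.
Points: 4, 9, 12, 19, 26 (5 total).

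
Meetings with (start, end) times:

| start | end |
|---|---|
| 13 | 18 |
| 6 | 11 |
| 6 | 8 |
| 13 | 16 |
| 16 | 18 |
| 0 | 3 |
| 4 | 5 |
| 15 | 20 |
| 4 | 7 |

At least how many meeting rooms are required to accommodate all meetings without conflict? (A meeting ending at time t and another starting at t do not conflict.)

3

Events (time:±→running): 0:+→1 3:-→0 4:+→1 4:+→2 5:-→1 6:+→2 6:+→3 … peak 3.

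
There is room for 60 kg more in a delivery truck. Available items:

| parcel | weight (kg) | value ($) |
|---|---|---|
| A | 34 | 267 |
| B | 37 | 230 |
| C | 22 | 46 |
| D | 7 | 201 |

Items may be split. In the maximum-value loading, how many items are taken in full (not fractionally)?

Order: D (201/7=28.71) > A (267/34=7.85) > B (230/37=6.22) > C (46/22=2.09)
Fill: take D (7 @ 201) → take A (34 @ 267) → take 19/37 of B → 118.11; 60/60 used.
2 item(s) taken whole; one partial (take 19/37 of B).

2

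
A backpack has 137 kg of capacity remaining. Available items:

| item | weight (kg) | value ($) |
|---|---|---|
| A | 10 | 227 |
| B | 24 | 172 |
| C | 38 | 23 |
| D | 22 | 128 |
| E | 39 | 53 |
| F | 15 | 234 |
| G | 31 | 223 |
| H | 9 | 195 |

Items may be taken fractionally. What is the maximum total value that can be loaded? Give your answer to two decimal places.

Greedy by value/weight ratio, highest first.
Ratios (sorted): A 22.70, H 21.67, F 15.60, G 7.19, B 7.17, D 5.82, E 1.36, C 0.61
take A (10 @ 227); take H (9 @ 195); take F (15 @ 234); take G (31 @ 223); take B (24 @ 172); take D (22 @ 128); take 26/39 of E → 35.33. Capacity used 137/137.
Total value = 1214.33

1214.33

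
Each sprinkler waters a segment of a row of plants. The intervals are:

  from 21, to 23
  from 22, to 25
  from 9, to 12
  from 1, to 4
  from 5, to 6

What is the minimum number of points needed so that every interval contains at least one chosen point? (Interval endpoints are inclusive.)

By right end: [1,4]  [5,6]  [9,12]  [21,23]  [22,25]
[1,4] uncovered → point at 4; [5,6] uncovered → point at 6; [9,12] uncovered → point at 12; [21,23] uncovered → point at 23.
Points: 4, 6, 12, 23 (4 total).

4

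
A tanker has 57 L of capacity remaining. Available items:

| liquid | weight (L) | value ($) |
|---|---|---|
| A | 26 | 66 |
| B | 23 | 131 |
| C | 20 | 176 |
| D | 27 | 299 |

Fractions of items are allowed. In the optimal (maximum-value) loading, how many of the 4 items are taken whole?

Greedy by value/weight ratio, highest first.
Ratios (sorted): D 11.07, C 8.80, B 5.70, A 2.54
take D (27 @ 299); take C (20 @ 176); take 10/23 of B → 56.96. Capacity used 57/57.
2 item(s) taken whole; one partial (take 10/23 of B).

2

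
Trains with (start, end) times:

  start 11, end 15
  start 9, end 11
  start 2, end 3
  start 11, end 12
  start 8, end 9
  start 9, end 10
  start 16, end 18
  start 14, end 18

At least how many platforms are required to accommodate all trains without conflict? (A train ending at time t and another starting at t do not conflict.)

The answer is the maximum number of intervals overlapping at any instant.
starts: [2, 8, 9, 9, 11, 11, 14, 16]
ends:   [3, 9, 10, 11, 12, 15, 18, 18]
s2→1 e3→0 s8→1 e9→0 s9→1 s9→2  — peak 2.

2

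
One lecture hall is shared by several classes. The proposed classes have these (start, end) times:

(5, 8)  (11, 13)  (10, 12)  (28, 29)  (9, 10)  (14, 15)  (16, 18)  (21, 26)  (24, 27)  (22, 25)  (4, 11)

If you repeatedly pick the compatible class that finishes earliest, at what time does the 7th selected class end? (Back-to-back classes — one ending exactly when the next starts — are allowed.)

29

Sorted by end: (5,8)  (9,10)  (4,11)  (10,12)  (11,13)  (14,15)  (16,18)  (22,25)  (21,26)  (24,27)  (28,29)
take (5,8); take (9,10); skip (4,11); take (10,12); take (14,15); take (16,18); take (22,25); skip (24,27); take (28,29).
Selected: (5,8) (9,10) (10,12) (14,15) (16,18) (22,25) (28,29)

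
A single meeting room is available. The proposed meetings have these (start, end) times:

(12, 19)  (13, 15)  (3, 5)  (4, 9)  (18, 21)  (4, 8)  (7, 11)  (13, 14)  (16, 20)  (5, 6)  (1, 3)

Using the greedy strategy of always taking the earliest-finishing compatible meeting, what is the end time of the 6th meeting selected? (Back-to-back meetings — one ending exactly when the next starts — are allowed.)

Greedy by earliest finish: after sorting by end time, pick each interval compatible with the last pick.
By end time: (1,3), (3,5), (5,6), (4,8), (4,9), (7,11), (13,14), (13,15), (12,19), (16,20), (18,21).
Pick (1,3); next start ≥ 3 → (3,5); next start ≥ 5 → (5,6); next start ≥ 6 → (7,11); next start ≥ 11 → (13,14); next start ≥ 14 → (16,20).
Selected: (1,3) (3,5) (5,6) (7,11) (13,14) (16,20)

20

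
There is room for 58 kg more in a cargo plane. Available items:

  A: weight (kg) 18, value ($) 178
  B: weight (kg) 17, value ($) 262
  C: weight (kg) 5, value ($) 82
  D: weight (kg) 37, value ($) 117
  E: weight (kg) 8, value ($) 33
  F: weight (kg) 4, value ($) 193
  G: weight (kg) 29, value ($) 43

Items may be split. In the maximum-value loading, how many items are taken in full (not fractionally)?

5

Ratios (sorted): F 48.25, C 16.40, B 15.41, A 9.89, E 4.12, D 3.16, G 1.48
take F (4 @ 193); take C (5 @ 82); take B (17 @ 262); take A (18 @ 178); take E (8 @ 33); take 6/37 of D → 18.97. Capacity used 58/58.
5 item(s) taken whole; one partial (take 6/37 of D).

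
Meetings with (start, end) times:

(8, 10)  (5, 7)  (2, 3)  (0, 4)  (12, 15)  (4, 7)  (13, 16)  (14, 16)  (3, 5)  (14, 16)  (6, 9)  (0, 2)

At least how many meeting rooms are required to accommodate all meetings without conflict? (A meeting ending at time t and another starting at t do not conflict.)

Count concurrent intervals with a sweep; the peak is the room count.
starts: [0, 0, 2, 3, 4, 5, 6, 8, 12, 13, 14, 14]
ends:   [2, 3, 4, 5, 7, 7, 9, 10, 15, 16, 16, 16]
s0→1 s0→2 e2→1 s2→2 e3→1 s3→2 e4→1 s4→2 e5→1 s5→2 s6→3 e7→2 e7→1 s8→2 e9→1 e10→0 s12→1 s13→2 s14→3 s14→4  — peak 4.

4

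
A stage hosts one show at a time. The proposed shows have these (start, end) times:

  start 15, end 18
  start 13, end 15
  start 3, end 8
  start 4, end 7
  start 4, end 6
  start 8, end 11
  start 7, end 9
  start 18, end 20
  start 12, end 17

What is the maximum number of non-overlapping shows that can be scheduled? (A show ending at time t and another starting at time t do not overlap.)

By end time: (4,6), (4,7), (3,8), (7,9), (8,11), (13,15), (12,17), (15,18), (18,20).
Pick (4,6); next start ≥ 6 → (7,9); next start ≥ 9 → (13,15); next start ≥ 15 → (15,18); next start ≥ 18 → (18,20).
Selected 5 shows.

5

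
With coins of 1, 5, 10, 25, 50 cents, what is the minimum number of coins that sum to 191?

7

Use the largest denomination that fits, subtract, and repeat.
191 − 3×50→41 − 1×25→16 − 1×10→6 − 1×5→1 − 1×1→0
Total coins = 3 + 1 + 1 + 1 + 1 = 7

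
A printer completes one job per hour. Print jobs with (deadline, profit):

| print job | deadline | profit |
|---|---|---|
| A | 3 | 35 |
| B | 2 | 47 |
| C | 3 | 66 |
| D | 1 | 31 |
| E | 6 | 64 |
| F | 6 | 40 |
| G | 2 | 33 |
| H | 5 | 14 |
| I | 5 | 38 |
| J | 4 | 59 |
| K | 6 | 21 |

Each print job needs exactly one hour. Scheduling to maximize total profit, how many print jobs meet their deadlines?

Sort by profit descending; place each in the latest free slot ≤ its deadline.
Profit order: C=66 E=64 J=59 B=47 F=40 I=38 A=35 G=33 D=31 K=21 H=14
Assign: C→slot 3, E→slot 6, J→slot 4, B→slot 2, F→slot 5, I→slot 1, A skipped, G skipped, D skipped, K skipped, H skipped.
Slots: [1:I] [2:B] [3:C] [4:J] [5:F] [6:E]
6 of 11 scheduled.

6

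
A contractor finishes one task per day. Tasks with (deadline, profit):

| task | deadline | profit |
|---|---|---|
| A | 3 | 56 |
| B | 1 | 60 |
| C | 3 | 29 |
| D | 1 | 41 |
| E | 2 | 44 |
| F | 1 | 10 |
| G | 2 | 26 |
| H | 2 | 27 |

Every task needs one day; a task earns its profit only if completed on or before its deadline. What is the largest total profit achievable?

160

Take jobs in profit order; each goes to the latest open slot no later than its deadline.
By profit: B(d1,60), A(d3,56), E(d2,44), D(d1,41), C(d3,29), H(d2,27), G(d2,26), F(d1,10)
B→slot 1; A→slot 3; E→slot 2; D skipped; C skipped; H skipped; G skipped; F skipped.
Profit = 60 + 44 + 56 = 160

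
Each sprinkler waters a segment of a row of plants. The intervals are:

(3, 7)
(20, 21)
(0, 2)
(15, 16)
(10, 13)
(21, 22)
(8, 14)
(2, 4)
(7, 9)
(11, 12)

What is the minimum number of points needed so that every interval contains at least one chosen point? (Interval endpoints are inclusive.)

5

Sorted: [0,2] [2,4] [3,7] [7,9] [11,12] [10,13] [8,14] [15,16] [20,21] [21,22]
{[0,2],[2,4]} hit by 2; {[3,7],[7,9]} hit by 7; {[11,12],[10,13],[8,14]} hit by 12; {[15,16]} hit by 16; {[20,21],[21,22]} hit by 21.
Points: 2, 7, 12, 16, 21 (5 total).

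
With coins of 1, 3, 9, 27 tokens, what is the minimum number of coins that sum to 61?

5

Greedy: take as many of the largest coin as possible, then repeat with the remainder.
61 − 2×27→7 − 2×3→1 − 1×1→0
Total coins = 2 + 2 + 1 = 5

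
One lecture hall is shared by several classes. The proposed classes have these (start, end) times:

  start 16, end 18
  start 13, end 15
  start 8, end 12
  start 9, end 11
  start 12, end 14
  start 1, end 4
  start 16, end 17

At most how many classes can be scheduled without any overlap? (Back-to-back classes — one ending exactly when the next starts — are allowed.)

4

Greedy by earliest finish: after sorting by end time, pick each interval compatible with the last pick.
Sorted by end: (1,4)  (9,11)  (8,12)  (12,14)  (13,15)  (16,17)  (16,18)
take (1,4); take (9,11); take (12,14); take (16,17).
Selected 4 classes.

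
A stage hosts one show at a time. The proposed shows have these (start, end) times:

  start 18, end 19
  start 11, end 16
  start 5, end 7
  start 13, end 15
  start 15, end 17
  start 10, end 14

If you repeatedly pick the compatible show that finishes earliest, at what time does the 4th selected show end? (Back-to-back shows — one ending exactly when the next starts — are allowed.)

Greedy by earliest finish: after sorting by end time, pick each interval compatible with the last pick.
By end time: (5,7), (10,14), (13,15), (11,16), (15,17), (18,19).
Pick (5,7); next start ≥ 7 → (10,14); next start ≥ 14 → (15,17); next start ≥ 17 → (18,19).
Selected: (5,7) (10,14) (15,17) (18,19)

19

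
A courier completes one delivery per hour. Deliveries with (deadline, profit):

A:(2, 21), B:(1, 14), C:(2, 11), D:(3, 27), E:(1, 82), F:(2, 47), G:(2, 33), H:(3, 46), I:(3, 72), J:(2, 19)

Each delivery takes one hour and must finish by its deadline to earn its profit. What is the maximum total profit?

201

Profit order: E=82 I=72 F=47 H=46 G=33 D=27 A=21 J=19 B=14 C=11
Assign: E→slot 1, I→slot 3, F→slot 2, H skipped, G skipped, D skipped, A skipped, J skipped, B skipped, C skipped.
Slots: [1:E] [2:F] [3:I]
Profit = 82 + 47 + 72 = 201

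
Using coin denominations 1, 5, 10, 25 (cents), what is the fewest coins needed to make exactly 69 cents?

69 − 2×25→19 − 1×10→9 − 1×5→4 − 4×1→0
Total coins = 2 + 1 + 1 + 4 = 8

8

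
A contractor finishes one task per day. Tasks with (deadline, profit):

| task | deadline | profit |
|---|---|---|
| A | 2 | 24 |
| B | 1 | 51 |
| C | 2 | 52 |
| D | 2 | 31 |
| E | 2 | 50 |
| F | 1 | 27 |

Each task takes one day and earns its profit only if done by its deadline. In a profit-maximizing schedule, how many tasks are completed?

2

Take jobs in profit order; each goes to the latest open slot no later than its deadline.
Profit order: C=52 B=51 E=50 D=31 F=27 A=24
Assign: C→slot 2, B→slot 1, E skipped, D skipped, F skipped, A skipped.
Slots: [1:B] [2:C]
2 of 6 scheduled.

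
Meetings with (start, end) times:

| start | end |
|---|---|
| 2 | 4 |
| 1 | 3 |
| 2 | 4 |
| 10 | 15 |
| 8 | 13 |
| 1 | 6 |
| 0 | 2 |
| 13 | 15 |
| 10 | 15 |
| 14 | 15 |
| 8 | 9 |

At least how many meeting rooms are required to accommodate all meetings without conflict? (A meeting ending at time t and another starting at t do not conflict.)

4

The answer is the maximum number of intervals overlapping at any instant.
Events (time:±→running): 0:+→1 1:+→2 1:+→3 2:-→2 2:+→3 2:+→4 … peak 4.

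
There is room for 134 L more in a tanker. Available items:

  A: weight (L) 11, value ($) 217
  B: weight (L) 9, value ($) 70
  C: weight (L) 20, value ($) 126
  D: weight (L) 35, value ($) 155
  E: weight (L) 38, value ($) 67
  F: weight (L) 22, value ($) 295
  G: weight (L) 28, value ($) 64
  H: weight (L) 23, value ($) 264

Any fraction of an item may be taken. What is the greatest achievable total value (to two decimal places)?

Greedy by value/weight ratio, highest first.
Order: A (217/11=19.73) > F (295/22=13.41) > H (264/23=11.48) > B (70/9=7.78) > C (126/20=6.30) > D (155/35=4.43) > G (64/28=2.29) > E (67/38=1.76)
Fill: take A (11 @ 217) → take F (22 @ 295) → take H (23 @ 264) → take B (9 @ 70) → take C (20 @ 126) → take D (35 @ 155) → take 14/28 of G → 32.00; 134/134 used.
Total value = 1159.00

1159.00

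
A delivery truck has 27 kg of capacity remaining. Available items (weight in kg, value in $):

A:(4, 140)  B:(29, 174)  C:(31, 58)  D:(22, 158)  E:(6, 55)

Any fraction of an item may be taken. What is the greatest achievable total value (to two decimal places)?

Order: A (140/4=35.00) > E (55/6=9.17) > D (158/22=7.18) > B (174/29=6.00) > C (58/31=1.87)
Fill: take A (4 @ 140) → take E (6 @ 55) → take 17/22 of D → 122.09; 27/27 used.
Total value = 317.09

317.09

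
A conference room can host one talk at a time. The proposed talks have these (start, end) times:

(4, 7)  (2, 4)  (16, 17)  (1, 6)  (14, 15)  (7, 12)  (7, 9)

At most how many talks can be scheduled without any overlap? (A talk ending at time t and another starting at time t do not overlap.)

5

Sorted by end: (2,4)  (1,6)  (4,7)  (7,9)  (7,12)  (14,15)  (16,17)
take (2,4); take (4,7); take (7,9); take (14,15); take (16,17).
Selected 5 talks.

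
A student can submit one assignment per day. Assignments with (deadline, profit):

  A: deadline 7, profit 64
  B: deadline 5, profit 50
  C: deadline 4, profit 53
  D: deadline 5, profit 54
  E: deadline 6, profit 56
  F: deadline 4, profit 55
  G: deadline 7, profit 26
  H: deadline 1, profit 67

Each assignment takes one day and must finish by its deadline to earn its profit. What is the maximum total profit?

Profit order: H=67 A=64 E=56 F=55 D=54 C=53 B=50 G=26
Assign: H→slot 1, A→slot 7, E→slot 6, F→slot 4, D→slot 5, C→slot 3, B→slot 2, G skipped.
Slots: [1:H] [2:B] [3:C] [4:F] [5:D] [6:E] [7:A]
Profit = 67 + 50 + 53 + 55 + 54 + 56 + 64 = 399

399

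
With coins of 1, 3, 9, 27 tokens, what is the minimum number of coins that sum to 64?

Use the largest denomination that fits, subtract, and repeat.
64 − 2×27→10 − 1×9→1 − 1×1→0
Total coins = 2 + 1 + 1 = 4

4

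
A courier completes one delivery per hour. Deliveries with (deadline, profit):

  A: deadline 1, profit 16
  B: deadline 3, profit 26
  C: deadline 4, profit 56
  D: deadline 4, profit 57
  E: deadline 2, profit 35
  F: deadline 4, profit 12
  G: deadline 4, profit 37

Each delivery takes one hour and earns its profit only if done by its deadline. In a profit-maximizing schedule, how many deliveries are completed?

By profit: D(d4,57), C(d4,56), G(d4,37), E(d2,35), B(d3,26), A(d1,16), F(d4,12)
D→slot 4; C→slot 3; G→slot 2; E→slot 1; B skipped; A skipped; F skipped.
4 of 7 scheduled.

4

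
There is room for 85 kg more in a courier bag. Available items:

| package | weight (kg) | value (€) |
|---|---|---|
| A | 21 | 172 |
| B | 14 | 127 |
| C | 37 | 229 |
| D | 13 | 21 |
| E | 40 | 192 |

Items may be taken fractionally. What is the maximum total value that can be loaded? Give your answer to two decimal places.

Ratios (sorted): B 9.07, A 8.19, C 6.19, E 4.80, D 1.62
take B (14 @ 127); take A (21 @ 172); take C (37 @ 229); take 13/40 of E → 62.40. Capacity used 85/85.
Total value = 590.40

590.40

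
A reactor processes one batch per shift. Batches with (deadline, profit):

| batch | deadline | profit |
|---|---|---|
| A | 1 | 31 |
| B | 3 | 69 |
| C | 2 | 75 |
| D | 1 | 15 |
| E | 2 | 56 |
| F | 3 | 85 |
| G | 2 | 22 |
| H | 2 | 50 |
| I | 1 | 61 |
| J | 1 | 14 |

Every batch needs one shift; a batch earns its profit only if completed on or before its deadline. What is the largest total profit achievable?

229

Sort by profit descending; place each in the latest free slot ≤ its deadline.
Profit order: F=85 C=75 B=69 I=61 E=56 H=50 A=31 G=22 D=15 J=14
Assign: F→slot 3, C→slot 2, B→slot 1, I skipped, E skipped, H skipped, A skipped, G skipped, D skipped, J skipped.
Slots: [1:B] [2:C] [3:F]
Profit = 69 + 75 + 85 = 229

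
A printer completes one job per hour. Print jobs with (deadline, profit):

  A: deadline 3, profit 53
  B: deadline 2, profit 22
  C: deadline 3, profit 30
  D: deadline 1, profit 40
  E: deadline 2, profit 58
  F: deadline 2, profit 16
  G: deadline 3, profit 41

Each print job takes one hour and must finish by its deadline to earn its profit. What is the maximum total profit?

152

Profit order: E=58 A=53 G=41 D=40 C=30 B=22 F=16
Assign: E→slot 2, A→slot 3, G→slot 1, D skipped, C skipped, B skipped, F skipped.
Slots: [1:G] [2:E] [3:A]
Profit = 41 + 58 + 53 = 152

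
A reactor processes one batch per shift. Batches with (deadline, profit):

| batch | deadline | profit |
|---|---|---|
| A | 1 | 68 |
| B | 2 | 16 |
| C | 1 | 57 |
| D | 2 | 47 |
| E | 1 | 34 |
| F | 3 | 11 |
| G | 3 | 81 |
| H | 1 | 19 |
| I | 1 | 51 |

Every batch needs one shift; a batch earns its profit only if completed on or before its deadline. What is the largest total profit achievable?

Take jobs in profit order; each goes to the latest open slot no later than its deadline.
Profit order: G=81 A=68 C=57 I=51 D=47 E=34 H=19 B=16 F=11
Assign: G→slot 3, A→slot 1, C skipped, I skipped, D→slot 2, E skipped, H skipped, B skipped, F skipped.
Slots: [1:A] [2:D] [3:G]
Profit = 68 + 47 + 81 = 196

196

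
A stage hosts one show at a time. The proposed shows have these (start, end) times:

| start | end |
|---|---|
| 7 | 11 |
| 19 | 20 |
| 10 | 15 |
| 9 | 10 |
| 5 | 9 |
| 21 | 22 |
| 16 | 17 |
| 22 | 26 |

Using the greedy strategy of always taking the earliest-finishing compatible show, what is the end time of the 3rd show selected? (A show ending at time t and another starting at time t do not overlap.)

15

Sort by end time and greedily take each interval whose start is ≥ the last chosen end.
Sorted by end: (5,9)  (9,10)  (7,11)  (10,15)  (16,17)  (19,20)  (21,22)  (22,26)
take (5,9); take (9,10); take (10,15); take (16,17); take (19,20); take (21,22); take (22,26).
Selected: (5,9) (9,10) (10,15) (16,17) (19,20) (21,22) (22,26)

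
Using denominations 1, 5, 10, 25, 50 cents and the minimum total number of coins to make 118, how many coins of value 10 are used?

118 = 2×50 + 1×10 + 1×5 + 3×1
Count of 10: 1

1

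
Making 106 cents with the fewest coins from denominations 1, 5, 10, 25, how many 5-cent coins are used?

1

106 = 4×25 + 1×5 + 1×1
Count of 5: 1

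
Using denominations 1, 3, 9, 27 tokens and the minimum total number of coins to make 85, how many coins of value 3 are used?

1

Use the largest denomination that fits, subtract, and repeat.
85 − 3×27→4 − 1×3→1 − 1×1→0
Count of 3: 1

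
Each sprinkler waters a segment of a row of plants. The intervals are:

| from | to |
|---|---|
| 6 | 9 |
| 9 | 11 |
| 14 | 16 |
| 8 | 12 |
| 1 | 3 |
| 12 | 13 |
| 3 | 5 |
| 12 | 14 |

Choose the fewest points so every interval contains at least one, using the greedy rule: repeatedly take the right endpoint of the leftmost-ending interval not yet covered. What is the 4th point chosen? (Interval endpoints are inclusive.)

16

Sort by right endpoint; whenever an interval is uncovered, place a point at its right end.
Sorted: [1,3] [3,5] [6,9] [9,11] [8,12] [12,13] [12,14] [14,16]
{[1,3],[3,5]} hit by 3; {[6,9],[9,11],[8,12]} hit by 9; {[12,13],[12,14]} hit by 13; {[14,16]} hit by 16.
Points: 3, 9, 13, 16 (4 total).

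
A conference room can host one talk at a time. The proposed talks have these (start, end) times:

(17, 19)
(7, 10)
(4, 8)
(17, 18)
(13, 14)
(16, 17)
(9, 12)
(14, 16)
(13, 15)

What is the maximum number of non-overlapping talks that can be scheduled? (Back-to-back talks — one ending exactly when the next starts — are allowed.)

6

Greedy by earliest finish: after sorting by end time, pick each interval compatible with the last pick.
Sorted by end: (4,8)  (7,10)  (9,12)  (13,14)  (13,15)  (14,16)  (16,17)  (17,18)  (17,19)
take (4,8); take (9,12); take (13,14); take (14,16); take (16,17); take (17,18).
Selected 6 talks.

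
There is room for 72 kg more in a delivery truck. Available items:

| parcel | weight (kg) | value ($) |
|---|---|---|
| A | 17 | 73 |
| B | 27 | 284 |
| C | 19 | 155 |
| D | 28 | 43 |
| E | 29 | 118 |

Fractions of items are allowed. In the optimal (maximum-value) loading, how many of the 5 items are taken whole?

Order: B (284/27=10.52) > C (155/19=8.16) > A (73/17=4.29) > E (118/29=4.07) > D (43/28=1.54)
Fill: take B (27 @ 284) → take C (19 @ 155) → take A (17 @ 73) → take 9/29 of E → 36.62; 72/72 used.
3 item(s) taken whole; one partial (take 9/29 of E).

3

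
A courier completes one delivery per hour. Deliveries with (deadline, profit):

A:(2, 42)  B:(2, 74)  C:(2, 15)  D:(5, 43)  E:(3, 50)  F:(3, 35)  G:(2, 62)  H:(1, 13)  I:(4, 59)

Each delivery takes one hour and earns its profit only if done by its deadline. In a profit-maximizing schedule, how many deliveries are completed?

Profit order: B=74 G=62 I=59 E=50 D=43 A=42 F=35 C=15 H=13
Assign: B→slot 2, G→slot 1, I→slot 4, E→slot 3, D→slot 5, A skipped, F skipped, C skipped, H skipped.
Slots: [1:G] [2:B] [3:E] [4:I] [5:D]
5 of 9 scheduled.

5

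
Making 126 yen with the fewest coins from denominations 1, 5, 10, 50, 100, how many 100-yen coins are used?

Greedy: take as many of the largest coin as possible, then repeat with the remainder.
126 − 1×100→26 − 2×10→6 − 1×5→1 − 1×1→0
Count of 100: 1

1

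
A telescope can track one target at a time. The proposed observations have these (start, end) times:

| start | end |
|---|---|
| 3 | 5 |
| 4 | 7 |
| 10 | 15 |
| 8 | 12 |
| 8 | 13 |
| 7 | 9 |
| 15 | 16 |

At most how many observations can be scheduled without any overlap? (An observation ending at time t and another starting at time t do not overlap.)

4

Sorted by end: (3,5)  (4,7)  (7,9)  (8,12)  (8,13)  (10,15)  (15,16)
take (3,5); take (7,9); take (10,15); take (15,16).
Selected 4 observations.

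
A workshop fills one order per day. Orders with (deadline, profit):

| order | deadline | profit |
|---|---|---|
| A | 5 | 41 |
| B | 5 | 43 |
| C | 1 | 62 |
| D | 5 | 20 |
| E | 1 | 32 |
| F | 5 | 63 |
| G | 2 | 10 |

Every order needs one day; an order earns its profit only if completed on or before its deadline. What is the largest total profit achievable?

Take jobs in profit order; each goes to the latest open slot no later than its deadline.
Profit order: F=63 C=62 B=43 A=41 E=32 D=20 G=10
Assign: F→slot 5, C→slot 1, B→slot 4, A→slot 3, E skipped, D→slot 2, G skipped.
Slots: [1:C] [2:D] [3:A] [4:B] [5:F]
Profit = 62 + 20 + 41 + 43 + 63 = 229

229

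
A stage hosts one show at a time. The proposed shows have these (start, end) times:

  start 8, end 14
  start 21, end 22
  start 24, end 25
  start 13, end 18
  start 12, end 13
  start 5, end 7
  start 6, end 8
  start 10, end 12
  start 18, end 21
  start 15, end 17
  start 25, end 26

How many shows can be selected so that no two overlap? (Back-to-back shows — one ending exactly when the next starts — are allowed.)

8

Sort by end time and greedily take each interval whose start is ≥ the last chosen end.
By end time: (5,7), (6,8), (10,12), (12,13), (8,14), (15,17), (13,18), (18,21), (21,22), (24,25), (25,26).
Pick (5,7); next start ≥ 7 → (10,12); next start ≥ 12 → (12,13); next start ≥ 13 → (15,17); next start ≥ 17 → (18,21); next start ≥ 21 → (21,22); next start ≥ 22 → (24,25); next start ≥ 25 → (25,26).
Selected 8 shows.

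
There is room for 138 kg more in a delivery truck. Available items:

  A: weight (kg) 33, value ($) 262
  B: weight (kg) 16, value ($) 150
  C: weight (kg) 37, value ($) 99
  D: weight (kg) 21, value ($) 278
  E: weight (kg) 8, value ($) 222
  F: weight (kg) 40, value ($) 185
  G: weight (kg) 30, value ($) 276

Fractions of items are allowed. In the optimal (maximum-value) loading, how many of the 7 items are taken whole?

Sort by value per unit weight and fill in that order.
Order: E (222/8=27.75) > D (278/21=13.24) > B (150/16=9.38) > G (276/30=9.20) > A (262/33=7.94) > F (185/40=4.62) > C (99/37=2.68)
Fill: take E (8 @ 222) → take D (21 @ 278) → take B (16 @ 150) → take G (30 @ 276) → take A (33 @ 262) → take 30/40 of F → 138.75; 138/138 used.
5 item(s) taken whole; one partial (take 30/40 of F).

5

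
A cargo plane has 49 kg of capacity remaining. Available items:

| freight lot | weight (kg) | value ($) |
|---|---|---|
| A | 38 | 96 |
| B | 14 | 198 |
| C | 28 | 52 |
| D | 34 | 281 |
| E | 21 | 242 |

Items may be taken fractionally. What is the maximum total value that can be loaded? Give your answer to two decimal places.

555.71

Greedy by value/weight ratio, highest first.
Order: B (198/14=14.14) > E (242/21=11.52) > D (281/34=8.26) > A (96/38=2.53) > C (52/28=1.86)
Fill: take B (14 @ 198) → take E (21 @ 242) → take 14/34 of D → 115.71; 49/49 used.
Total value = 555.71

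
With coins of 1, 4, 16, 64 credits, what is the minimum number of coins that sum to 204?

204 = 3×64 + 3×4
Total coins = 3 + 3 = 6

6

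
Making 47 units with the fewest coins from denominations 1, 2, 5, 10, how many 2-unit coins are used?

Use the largest denomination that fits, subtract, and repeat.
47 − 4×10→7 − 1×5→2 − 1×2→0
Count of 2: 1

1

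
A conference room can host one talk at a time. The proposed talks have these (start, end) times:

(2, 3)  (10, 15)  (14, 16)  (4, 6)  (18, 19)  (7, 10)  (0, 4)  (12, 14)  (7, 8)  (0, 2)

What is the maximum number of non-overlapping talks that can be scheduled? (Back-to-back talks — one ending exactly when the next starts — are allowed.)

7

By end time: (0,2), (2,3), (0,4), (4,6), (7,8), (7,10), (12,14), (10,15), (14,16), (18,19).
Pick (0,2); next start ≥ 2 → (2,3); next start ≥ 3 → (4,6); next start ≥ 6 → (7,8); next start ≥ 8 → (12,14); next start ≥ 14 → (14,16); next start ≥ 16 → (18,19).
Selected 7 talks.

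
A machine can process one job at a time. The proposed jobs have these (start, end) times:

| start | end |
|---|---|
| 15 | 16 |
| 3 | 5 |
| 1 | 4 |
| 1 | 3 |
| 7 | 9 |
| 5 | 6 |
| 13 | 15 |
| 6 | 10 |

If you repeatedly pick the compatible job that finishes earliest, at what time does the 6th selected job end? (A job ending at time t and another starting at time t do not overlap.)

16

Sorted by end: (1,3)  (1,4)  (3,5)  (5,6)  (7,9)  (6,10)  (13,15)  (15,16)
take (1,3); take (3,5); take (5,6); take (7,9); take (13,15); take (15,16).
Selected: (1,3) (3,5) (5,6) (7,9) (13,15) (15,16)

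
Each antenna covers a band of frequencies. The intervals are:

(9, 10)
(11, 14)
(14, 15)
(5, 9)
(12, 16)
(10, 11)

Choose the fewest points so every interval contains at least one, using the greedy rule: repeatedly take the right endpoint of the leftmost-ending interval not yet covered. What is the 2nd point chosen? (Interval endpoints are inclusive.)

By right end: [5,9]  [9,10]  [10,11]  [11,14]  [14,15]  [12,16]
[5,9] uncovered → point at 9; [10,11] uncovered → point at 11; [14,15] uncovered → point at 15.
Points: 9, 11, 15 (3 total).

11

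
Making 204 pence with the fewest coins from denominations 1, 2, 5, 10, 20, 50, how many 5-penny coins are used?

0

204 = 4×50 + 2×2
Count of 5: 0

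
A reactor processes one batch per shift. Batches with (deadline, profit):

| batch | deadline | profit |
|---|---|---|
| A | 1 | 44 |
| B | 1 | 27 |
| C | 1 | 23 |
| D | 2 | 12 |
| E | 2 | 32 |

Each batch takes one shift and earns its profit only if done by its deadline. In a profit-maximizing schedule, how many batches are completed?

Take jobs in profit order; each goes to the latest open slot no later than its deadline.
By profit: A(d1,44), E(d2,32), B(d1,27), C(d1,23), D(d2,12)
A→slot 1; E→slot 2; B skipped; C skipped; D skipped.
2 of 5 scheduled.

2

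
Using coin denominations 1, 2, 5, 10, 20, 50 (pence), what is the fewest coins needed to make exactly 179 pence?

Use the largest denomination that fits, subtract, and repeat.
179 − 3×50→29 − 1×20→9 − 1×5→4 − 2×2→0
Total coins = 3 + 1 + 1 + 2 = 7

7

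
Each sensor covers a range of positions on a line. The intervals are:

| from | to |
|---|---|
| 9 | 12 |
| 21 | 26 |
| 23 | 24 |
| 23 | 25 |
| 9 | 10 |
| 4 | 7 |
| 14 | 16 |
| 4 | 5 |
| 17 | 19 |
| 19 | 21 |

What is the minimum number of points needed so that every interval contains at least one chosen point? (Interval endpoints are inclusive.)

5

Sort by right endpoint; whenever an interval is uncovered, place a point at its right end.
By right end: [4,5]  [4,7]  [9,10]  [9,12]  [14,16]  [17,19]  [19,21]  [23,24]  [23,25]  [21,26]
[4,5] uncovered → point at 5; [9,10] uncovered → point at 10; [14,16] uncovered → point at 16; [17,19] uncovered → point at 19; [23,24] uncovered → point at 24.
Points: 5, 10, 16, 19, 24 (5 total).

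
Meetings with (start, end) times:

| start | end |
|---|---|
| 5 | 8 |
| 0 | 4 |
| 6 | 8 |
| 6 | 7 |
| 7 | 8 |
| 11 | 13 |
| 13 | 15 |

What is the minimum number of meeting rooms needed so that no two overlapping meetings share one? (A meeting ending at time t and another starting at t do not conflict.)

3

Events (time:±→running): 0:+→1 4:-→0 5:+→1 6:+→2 6:+→3 … peak 3.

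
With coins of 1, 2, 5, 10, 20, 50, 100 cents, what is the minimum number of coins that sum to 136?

136 = 1×100 + 1×20 + 1×10 + 1×5 + 1×1
Total coins = 1 + 1 + 1 + 1 + 1 = 5

5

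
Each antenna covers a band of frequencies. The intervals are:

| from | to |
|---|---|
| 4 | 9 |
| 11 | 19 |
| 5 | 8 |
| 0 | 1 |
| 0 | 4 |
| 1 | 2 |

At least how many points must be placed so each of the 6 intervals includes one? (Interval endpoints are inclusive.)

Sorted: [0,1] [1,2] [0,4] [5,8] [4,9] [11,19]
{[0,1],[1,2],[0,4]} hit by 1; {[5,8],[4,9]} hit by 8; {[11,19]} hit by 19.
Points: 1, 8, 19 (3 total).

3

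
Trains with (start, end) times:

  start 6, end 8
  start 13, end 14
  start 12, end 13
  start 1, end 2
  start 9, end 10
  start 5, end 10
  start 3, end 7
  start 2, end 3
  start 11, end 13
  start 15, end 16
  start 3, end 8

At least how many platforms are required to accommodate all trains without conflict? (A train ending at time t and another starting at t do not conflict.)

starts: [1, 2, 3, 3, 5, 6, 9, 11, 12, 13, 15]
ends:   [2, 3, 7, 8, 8, 10, 10, 13, 13, 14, 16]
s1→1 e2→0 s2→1 e3→0 s3→1 s3→2 s5→3 s6→4  — peak 4.

4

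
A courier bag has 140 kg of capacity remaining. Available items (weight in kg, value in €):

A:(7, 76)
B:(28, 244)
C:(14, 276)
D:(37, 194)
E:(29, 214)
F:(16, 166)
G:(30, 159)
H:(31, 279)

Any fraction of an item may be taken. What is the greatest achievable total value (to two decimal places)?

1334.50

Ratios (sorted): C 19.71, A 10.86, F 10.38, H 9.00, B 8.71, E 7.38, G 5.30, D 5.24
take C (14 @ 276); take A (7 @ 76); take F (16 @ 166); take H (31 @ 279); take B (28 @ 244); take E (29 @ 214); take 15/30 of G → 79.50. Capacity used 140/140.
Total value = 1334.50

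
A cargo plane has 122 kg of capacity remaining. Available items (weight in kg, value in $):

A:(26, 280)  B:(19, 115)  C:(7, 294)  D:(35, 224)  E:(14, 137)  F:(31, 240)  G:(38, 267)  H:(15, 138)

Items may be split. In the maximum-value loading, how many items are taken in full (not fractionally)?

5

Greedy by value/weight ratio, highest first.
Ratios (sorted): C 42.00, A 10.77, E 9.79, H 9.20, F 7.74, G 7.03, D 6.40, B 6.05
take C (7 @ 294); take A (26 @ 280); take E (14 @ 137); take H (15 @ 138); take F (31 @ 240); take 29/38 of G → 203.76. Capacity used 122/122.
5 item(s) taken whole; one partial (take 29/38 of G).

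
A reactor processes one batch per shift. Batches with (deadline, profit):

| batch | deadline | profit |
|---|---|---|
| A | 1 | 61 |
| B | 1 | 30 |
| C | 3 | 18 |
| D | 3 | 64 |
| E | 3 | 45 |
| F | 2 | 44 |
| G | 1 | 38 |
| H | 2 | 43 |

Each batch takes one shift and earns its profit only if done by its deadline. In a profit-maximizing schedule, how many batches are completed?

3

Take jobs in profit order; each goes to the latest open slot no later than its deadline.
Profit order: D=64 A=61 E=45 F=44 H=43 G=38 B=30 C=18
Assign: D→slot 3, A→slot 1, E→slot 2, F skipped, H skipped, G skipped, B skipped, C skipped.
Slots: [1:A] [2:E] [3:D]
3 of 8 scheduled.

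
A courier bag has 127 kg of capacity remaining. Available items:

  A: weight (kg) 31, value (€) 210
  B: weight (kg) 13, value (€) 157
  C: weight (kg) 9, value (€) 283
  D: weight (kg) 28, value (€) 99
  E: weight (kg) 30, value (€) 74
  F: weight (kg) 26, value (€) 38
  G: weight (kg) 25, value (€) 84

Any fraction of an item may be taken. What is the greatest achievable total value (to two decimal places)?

884.80

Sort by value per unit weight and fill in that order.
Order: C (283/9=31.44) > B (157/13=12.08) > A (210/31=6.77) > D (99/28=3.54) > G (84/25=3.36) > E (74/30=2.47) > F (38/26=1.46)
Fill: take C (9 @ 283) → take B (13 @ 157) → take A (31 @ 210) → take D (28 @ 99) → take G (25 @ 84) → take 21/30 of E → 51.80; 127/127 used.
Total value = 884.80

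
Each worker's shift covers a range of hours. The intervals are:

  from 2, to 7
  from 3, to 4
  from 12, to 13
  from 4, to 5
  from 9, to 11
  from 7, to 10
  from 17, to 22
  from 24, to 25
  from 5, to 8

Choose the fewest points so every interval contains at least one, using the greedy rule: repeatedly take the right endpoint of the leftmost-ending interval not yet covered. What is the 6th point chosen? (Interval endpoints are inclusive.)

25

By right end: [3,4]  [4,5]  [2,7]  [5,8]  [7,10]  [9,11]  [12,13]  [17,22]  [24,25]
[3,4] uncovered → point at 4; [5,8] uncovered → point at 8; [9,11] uncovered → point at 11; [12,13] uncovered → point at 13; [17,22] uncovered → point at 22; [24,25] uncovered → point at 25.
Points: 4, 8, 11, 13, 22, 25 (6 total).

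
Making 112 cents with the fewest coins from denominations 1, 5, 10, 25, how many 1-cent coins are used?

Use the largest denomination that fits, subtract, and repeat.
112 = 4×25 + 1×10 + 2×1
Count of 1: 2

2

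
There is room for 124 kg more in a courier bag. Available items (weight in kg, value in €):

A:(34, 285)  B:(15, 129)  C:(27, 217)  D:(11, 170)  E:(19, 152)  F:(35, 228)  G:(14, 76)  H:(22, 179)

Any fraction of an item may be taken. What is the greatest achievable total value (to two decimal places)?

1100.00

Order: D (170/11=15.45) > B (129/15=8.60) > A (285/34=8.38) > H (179/22=8.14) > C (217/27=8.04) > E (152/19=8.00) > F (228/35=6.51) > G (76/14=5.43)
Fill: take D (11 @ 170) → take B (15 @ 129) → take A (34 @ 285) → take H (22 @ 179) → take C (27 @ 217) → take 15/19 of E → 120.00; 124/124 used.
Total value = 1100.00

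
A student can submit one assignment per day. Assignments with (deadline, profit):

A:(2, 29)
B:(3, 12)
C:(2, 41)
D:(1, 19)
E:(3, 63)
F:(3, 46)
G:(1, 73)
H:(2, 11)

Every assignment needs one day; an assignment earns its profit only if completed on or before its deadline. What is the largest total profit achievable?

182

Sort by profit descending; place each in the latest free slot ≤ its deadline.
Profit order: G=73 E=63 F=46 C=41 A=29 D=19 B=12 H=11
Assign: G→slot 1, E→slot 3, F→slot 2, C skipped, A skipped, D skipped, B skipped, H skipped.
Slots: [1:G] [2:F] [3:E]
Profit = 73 + 46 + 63 = 182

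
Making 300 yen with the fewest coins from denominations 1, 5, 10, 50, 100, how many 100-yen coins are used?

Greedy: take as many of the largest coin as possible, then repeat with the remainder.
300 − 3×100→0
Count of 100: 3

3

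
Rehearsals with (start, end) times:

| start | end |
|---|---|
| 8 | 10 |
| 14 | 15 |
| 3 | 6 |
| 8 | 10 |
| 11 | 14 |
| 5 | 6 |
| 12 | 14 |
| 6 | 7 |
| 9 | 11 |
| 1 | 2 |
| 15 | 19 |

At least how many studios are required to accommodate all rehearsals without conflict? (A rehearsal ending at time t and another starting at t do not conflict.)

starts: [1, 3, 5, 6, 8, 8, 9, 11, 12, 14, 15]
ends:   [2, 6, 6, 7, 10, 10, 11, 14, 14, 15, 19]
s1→1 e2→0 s3→1 s5→2 e6→1 e6→0 s6→1 e7→0 s8→1 s8→2 s9→3  — peak 3.

3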